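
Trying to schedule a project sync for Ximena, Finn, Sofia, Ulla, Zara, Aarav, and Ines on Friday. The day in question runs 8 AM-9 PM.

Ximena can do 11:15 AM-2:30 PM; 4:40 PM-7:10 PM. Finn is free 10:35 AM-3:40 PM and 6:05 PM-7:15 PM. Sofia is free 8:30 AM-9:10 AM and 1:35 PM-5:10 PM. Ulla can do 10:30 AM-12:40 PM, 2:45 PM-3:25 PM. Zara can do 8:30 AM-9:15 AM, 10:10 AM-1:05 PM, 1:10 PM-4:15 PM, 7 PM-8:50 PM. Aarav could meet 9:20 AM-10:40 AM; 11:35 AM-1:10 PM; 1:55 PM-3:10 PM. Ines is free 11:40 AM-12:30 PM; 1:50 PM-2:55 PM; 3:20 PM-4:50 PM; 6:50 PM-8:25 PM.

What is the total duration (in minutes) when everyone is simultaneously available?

0

Ximena ∩ Finn: 11:15-14:30, 18:05-19:10.
Ximena ∩ Finn ∩ Sofia: 13:35-14:30.
Ximena ∩ Finn ∩ Sofia ∩ Ulla: ∅.
Ximena ∩ Finn ∩ Sofia ∩ Ulla ∩ Zara: ∅.
Ximena ∩ Finn ∩ Sofia ∩ Ulla ∩ Zara ∩ Aarav: ∅.
Ximena ∩ Finn ∩ Sofia ∩ Ulla ∩ Zara ∩ Aarav ∩ Ines: ∅.
There is no time when everyone is free.
There is no common window, so the total is 0 minutes.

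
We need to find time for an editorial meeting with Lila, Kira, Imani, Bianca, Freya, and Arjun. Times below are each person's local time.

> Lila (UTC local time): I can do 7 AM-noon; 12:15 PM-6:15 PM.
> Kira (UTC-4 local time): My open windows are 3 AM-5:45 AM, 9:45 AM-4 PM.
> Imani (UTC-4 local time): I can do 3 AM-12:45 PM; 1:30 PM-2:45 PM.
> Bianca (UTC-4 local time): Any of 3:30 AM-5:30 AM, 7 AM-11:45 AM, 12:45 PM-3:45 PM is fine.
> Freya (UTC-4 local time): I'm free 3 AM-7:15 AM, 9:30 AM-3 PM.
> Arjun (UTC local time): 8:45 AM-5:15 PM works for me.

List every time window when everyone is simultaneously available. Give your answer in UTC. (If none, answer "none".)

08:45-09:30, 13:45-15:45

Lila in UTC: 07:00-12:00, 12:15-18:15.
Kira in UTC: 07:00-09:45, 13:45-20:00 (add 4h to convert from UTC-4).
Imani in UTC: 07:00-16:45, 17:30-18:45 (add 4h to convert from UTC-4).
Bianca in UTC: 07:30-09:30, 11:00-15:45, 16:45-19:45 (add 4h to convert from UTC-4).
Freya in UTC: 07:00-11:15, 13:30-19:00 (add 4h to convert from UTC-4).
Arjun in UTC: 08:45-17:15.
Lila ∩ Kira: 07:00-09:45, 13:45-18:15.
Lila ∩ Kira ∩ Imani: 07:00-09:45, 13:45-16:45, 17:30-18:15.
Lila ∩ Kira ∩ Imani ∩ Bianca: 07:30-09:30, 13:45-15:45, 17:30-18:15.
Lila ∩ Kira ∩ Imani ∩ Bianca ∩ Freya: 07:30-09:30, 13:45-15:45, 17:30-18:15.
Lila ∩ Kira ∩ Imani ∩ Bianca ∩ Freya ∩ Arjun: 08:45-09:30, 13:45-15:45.
So the common availability across everyone is 08:45-09:30, 13:45-15:45.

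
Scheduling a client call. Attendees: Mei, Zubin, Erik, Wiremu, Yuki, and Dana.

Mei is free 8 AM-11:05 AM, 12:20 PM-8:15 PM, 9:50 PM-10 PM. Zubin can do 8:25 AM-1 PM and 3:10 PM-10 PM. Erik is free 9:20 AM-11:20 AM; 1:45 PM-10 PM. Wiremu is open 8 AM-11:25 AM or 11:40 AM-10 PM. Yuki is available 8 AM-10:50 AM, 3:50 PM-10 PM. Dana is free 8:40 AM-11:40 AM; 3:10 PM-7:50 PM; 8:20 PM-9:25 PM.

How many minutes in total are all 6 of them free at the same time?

Mei ∩ Zubin: 08:25-11:05, 12:20-13:00, 15:10-20:15, 21:50-22:00.
Mei ∩ Zubin ∩ Erik: 09:20-11:05, 15:10-20:15, 21:50-22:00.
Mei ∩ Zubin ∩ Erik ∩ Wiremu: 09:20-11:05, 15:10-20:15, 21:50-22:00.
Mei ∩ Zubin ∩ Erik ∩ Wiremu ∩ Yuki: 09:20-10:50, 15:50-20:15, 21:50-22:00.
Mei ∩ Zubin ∩ Erik ∩ Wiremu ∩ Yuki ∩ Dana: 09:20-10:50, 15:50-19:50.
Summing the common windows: 90 + 240 = 330 minutes.

330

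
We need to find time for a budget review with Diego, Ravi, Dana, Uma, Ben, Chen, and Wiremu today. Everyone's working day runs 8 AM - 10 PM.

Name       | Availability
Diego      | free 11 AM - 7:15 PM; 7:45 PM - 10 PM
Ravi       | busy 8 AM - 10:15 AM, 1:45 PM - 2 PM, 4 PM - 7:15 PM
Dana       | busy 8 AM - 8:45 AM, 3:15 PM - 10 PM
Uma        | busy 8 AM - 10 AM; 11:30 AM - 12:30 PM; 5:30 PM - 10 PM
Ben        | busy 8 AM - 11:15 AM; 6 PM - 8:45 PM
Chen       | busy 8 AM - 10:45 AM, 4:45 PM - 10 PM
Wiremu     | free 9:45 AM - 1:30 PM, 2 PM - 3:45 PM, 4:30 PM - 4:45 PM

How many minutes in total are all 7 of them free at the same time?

Diego free: 11:00-19:15, 19:45-22:00.
Ravi free: 10:15-13:45, 14:00-16:00, 19:15-22:00 (invert busy blocks within the working day).
Dana free: 08:45-15:15 (invert busy blocks within the working day).
Uma free: 10:00-11:30, 12:30-17:30 (invert busy blocks within the working day).
Ben free: 11:15-18:00, 20:45-22:00 (invert busy blocks within the working day).
Chen free: 10:45-16:45 (invert busy blocks within the working day).
Wiremu free: 09:45-13:30, 14:00-15:45, 16:30-16:45.
Diego ∩ Ravi: 11:00-13:45, 14:00-16:00, 19:45-22:00.
Diego ∩ Ravi ∩ Dana: 11:00-13:45, 14:00-15:15.
Diego ∩ Ravi ∩ Dana ∩ Uma: 11:00-11:30, 12:30-13:45, 14:00-15:15.
Diego ∩ Ravi ∩ Dana ∩ Uma ∩ Ben: 11:15-11:30, 12:30-13:45, 14:00-15:15.
Diego ∩ Ravi ∩ Dana ∩ Uma ∩ Ben ∩ Chen: 11:15-11:30, 12:30-13:45, 14:00-15:15.
Diego ∩ Ravi ∩ Dana ∩ Uma ∩ Ben ∩ Chen ∩ Wiremu: 11:15-11:30, 12:30-13:30, 14:00-15:15.
Summing the common windows: 15 + 60 + 75 = 150 minutes.

150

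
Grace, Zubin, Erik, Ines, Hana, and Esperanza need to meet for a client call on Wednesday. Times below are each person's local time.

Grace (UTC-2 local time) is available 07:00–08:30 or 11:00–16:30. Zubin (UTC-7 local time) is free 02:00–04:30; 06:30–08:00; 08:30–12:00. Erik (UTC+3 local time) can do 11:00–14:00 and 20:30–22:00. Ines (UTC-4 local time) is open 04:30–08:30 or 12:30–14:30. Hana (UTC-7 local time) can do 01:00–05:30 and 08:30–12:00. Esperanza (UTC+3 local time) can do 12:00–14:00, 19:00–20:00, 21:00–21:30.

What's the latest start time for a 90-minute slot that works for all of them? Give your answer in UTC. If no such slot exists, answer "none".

Grace in UTC: 09:00-10:30, 13:00-18:30 (add 2h to convert from UTC-2).
Zubin in UTC: 09:00-11:30, 13:30-15:00, 15:30-19:00 (add 7h to convert from UTC-7).
Erik in UTC: 08:00-11:00, 17:30-19:00 (subtract 3h to convert from UTC+3).
Ines in UTC: 08:30-12:30, 16:30-18:30 (add 4h to convert from UTC-4).
Hana in UTC: 08:00-12:30, 15:30-19:00 (add 7h to convert from UTC-7).
Esperanza in UTC: 09:00-11:00, 16:00-17:00, 18:00-18:30 (subtract 3h to convert from UTC+3).
Grace ∩ Zubin: 09:00-10:30, 13:30-15:00, 15:30-18:30.
Grace ∩ Zubin ∩ Erik: 09:00-10:30, 17:30-18:30.
Grace ∩ Zubin ∩ Erik ∩ Ines: 09:00-10:30, 17:30-18:30.
Grace ∩ Zubin ∩ Erik ∩ Ines ∩ Hana: 09:00-10:30, 17:30-18:30.
Grace ∩ Zubin ∩ Erik ∩ Ines ∩ Hana ∩ Esperanza: 09:00-10:30, 18:00-18:30.
The last common window of at least 90 minutes is 09:00-10:30; a 90-minute meeting can start as late as 09:00 and still end by 10:30.

09:00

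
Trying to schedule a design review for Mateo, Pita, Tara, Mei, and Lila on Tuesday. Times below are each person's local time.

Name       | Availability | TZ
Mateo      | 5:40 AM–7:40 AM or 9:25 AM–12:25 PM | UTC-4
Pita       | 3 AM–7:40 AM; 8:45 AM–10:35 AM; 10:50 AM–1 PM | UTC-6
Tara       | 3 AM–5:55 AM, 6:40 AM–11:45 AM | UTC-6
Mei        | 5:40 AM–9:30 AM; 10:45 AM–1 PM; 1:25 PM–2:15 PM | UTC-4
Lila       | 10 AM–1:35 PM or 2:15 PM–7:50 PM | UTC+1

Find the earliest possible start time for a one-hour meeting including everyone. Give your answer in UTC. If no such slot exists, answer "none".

09:40

Mateo in UTC: 09:40-11:40, 13:25-16:25 (add 4h to convert from UTC-4).
Pita in UTC: 09:00-13:40, 14:45-16:35, 16:50-19:00 (add 6h to convert from UTC-6).
Tara in UTC: 09:00-11:55, 12:40-17:45 (add 6h to convert from UTC-6).
Mei in UTC: 09:40-13:30, 14:45-17:00, 17:25-18:15 (add 4h to convert from UTC-4).
Lila in UTC: 09:00-12:35, 13:15-18:50 (subtract 1h to convert from UTC+1).
Mateo ∩ Pita: 09:40-11:40, 13:25-13:40, 14:45-16:25.
Mateo ∩ Pita ∩ Tara: 09:40-11:40, 13:25-13:40, 14:45-16:25.
Mateo ∩ Pita ∩ Tara ∩ Mei: 09:40-11:40, 13:25-13:30, 14:45-16:25.
Mateo ∩ Pita ∩ Tara ∩ Mei ∩ Lila: 09:40-11:40, 13:25-13:30, 14:45-16:25.
So the common availability across everyone is 09:40-11:40, 13:25-13:30, 14:45-16:25.
The first common window of at least 60 minutes is 09:40-11:40, so the earliest start is 09:40.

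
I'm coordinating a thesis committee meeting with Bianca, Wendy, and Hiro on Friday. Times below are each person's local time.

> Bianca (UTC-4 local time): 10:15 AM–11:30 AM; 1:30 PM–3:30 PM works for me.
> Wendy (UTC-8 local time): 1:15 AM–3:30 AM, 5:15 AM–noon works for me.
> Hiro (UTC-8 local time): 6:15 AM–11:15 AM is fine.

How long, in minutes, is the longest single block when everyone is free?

Bianca in UTC: 14:15-15:30, 17:30-19:30 (add 4h to convert from UTC-4).
Wendy in UTC: 09:15-11:30, 13:15-20:00 (add 8h to convert from UTC-8).
Hiro in UTC: 14:15-19:15 (add 8h to convert from UTC-8).
Bianca ∩ Wendy: 14:15-15:30, 17:30-19:30.
Bianca ∩ Wendy ∩ Hiro: 14:15-15:30, 17:30-19:15.
The longest is 17:30-19:15 at 105 minutes.

105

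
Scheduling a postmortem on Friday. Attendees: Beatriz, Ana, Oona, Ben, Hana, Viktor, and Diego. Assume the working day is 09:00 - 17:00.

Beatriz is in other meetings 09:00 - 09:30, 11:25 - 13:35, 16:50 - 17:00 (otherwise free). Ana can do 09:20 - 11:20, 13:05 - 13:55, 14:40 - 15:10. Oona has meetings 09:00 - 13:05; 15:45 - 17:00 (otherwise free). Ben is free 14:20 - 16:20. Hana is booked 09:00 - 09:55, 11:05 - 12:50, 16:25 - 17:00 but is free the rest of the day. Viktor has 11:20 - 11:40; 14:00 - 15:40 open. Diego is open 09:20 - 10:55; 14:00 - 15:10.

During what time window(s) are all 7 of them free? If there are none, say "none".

Beatriz free: 09:30-11:25, 13:35-16:50 (invert busy blocks within the working day).
Ana free: 09:20-11:20, 13:05-13:55, 14:40-15:10.
Oona free: 13:05-15:45 (invert busy blocks within the working day).
Ben free: 14:20-16:20.
Hana free: 09:55-11:05, 12:50-16:25 (invert busy blocks within the working day).
Viktor free: 11:20-11:40, 14:00-15:40.
Diego free: 09:20-10:55, 14:00-15:10.
Beatriz ∩ Ana: 09:30-11:20, 13:35-13:55, 14:40-15:10.
Beatriz ∩ Ana ∩ Oona: 13:35-13:55, 14:40-15:10.
Beatriz ∩ Ana ∩ Oona ∩ Ben: 14:40-15:10.
Beatriz ∩ Ana ∩ Oona ∩ Ben ∩ Hana: 14:40-15:10.
Beatriz ∩ Ana ∩ Oona ∩ Ben ∩ Hana ∩ Viktor: 14:40-15:10.
Beatriz ∩ Ana ∩ Oona ∩ Ben ∩ Hana ∩ Viktor ∩ Diego: 14:40-15:10.

14:40-15:10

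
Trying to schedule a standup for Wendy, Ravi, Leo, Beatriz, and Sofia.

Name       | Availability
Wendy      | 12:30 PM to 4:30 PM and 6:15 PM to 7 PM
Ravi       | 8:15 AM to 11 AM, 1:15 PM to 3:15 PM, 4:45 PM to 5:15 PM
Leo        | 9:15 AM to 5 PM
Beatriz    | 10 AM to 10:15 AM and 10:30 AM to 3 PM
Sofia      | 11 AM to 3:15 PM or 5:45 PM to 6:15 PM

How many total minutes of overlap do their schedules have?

Wendy ∩ Ravi: 13:15-15:15.
Wendy ∩ Ravi ∩ Leo: 13:15-15:15.
Wendy ∩ Ravi ∩ Leo ∩ Beatriz: 13:15-15:00.
Wendy ∩ Ravi ∩ Leo ∩ Beatriz ∩ Sofia: 13:15-15:00.
That's a single block of 105 minutes.

105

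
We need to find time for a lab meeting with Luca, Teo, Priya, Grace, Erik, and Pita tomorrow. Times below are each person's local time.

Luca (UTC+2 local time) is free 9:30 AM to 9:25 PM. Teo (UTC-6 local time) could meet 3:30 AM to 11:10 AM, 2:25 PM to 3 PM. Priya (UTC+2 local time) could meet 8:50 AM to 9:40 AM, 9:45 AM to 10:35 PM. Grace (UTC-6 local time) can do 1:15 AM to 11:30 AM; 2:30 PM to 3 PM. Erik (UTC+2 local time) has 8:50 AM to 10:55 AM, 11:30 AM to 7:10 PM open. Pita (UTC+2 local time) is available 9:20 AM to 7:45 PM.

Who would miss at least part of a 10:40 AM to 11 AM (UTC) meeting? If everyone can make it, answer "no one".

no one

Luca in UTC: 07:30-19:25 (subtract 2h to convert from UTC+2).
Teo in UTC: 09:30-17:10, 20:25-21:00 (add 6h to convert from UTC-6).
Priya in UTC: 06:50-07:40, 07:45-20:35 (subtract 2h to convert from UTC+2).
Grace in UTC: 07:15-17:30, 20:30-21:00 (add 6h to convert from UTC-6).
Erik in UTC: 06:50-08:55, 09:30-17:10 (subtract 2h to convert from UTC+2).
Pita in UTC: 07:20-17:45 (subtract 2h to convert from UTC+2).
Luca: free for 10:40-11:00. Teo: free for 10:40-11:00. Priya: free for 10:40-11:00. Grace: free for 10:40-11:00. Erik: free for 10:40-11:00. Pita: free for 10:40-11:00.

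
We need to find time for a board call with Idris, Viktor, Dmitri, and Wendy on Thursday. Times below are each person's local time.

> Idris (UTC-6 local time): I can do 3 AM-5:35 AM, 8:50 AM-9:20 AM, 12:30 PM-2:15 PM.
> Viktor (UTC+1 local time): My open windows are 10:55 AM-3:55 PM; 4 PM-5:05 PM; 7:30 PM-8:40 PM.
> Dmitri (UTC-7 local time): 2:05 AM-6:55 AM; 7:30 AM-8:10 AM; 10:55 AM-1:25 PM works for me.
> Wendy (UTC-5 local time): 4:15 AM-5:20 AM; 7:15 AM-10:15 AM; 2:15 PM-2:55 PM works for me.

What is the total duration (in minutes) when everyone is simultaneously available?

Idris in UTC: 09:00-11:35, 14:50-15:20, 18:30-20:15 (add 6h to convert from UTC-6).
Viktor in UTC: 09:55-14:55, 15:00-16:05, 18:30-19:40 (subtract 1h to convert from UTC+1).
Dmitri in UTC: 09:05-13:55, 14:30-15:10, 17:55-20:25 (add 7h to convert from UTC-7).
Wendy in UTC: 09:15-10:20, 12:15-15:15, 19:15-19:55 (add 5h to convert from UTC-5).
Idris ∩ Viktor: 09:55-11:35, 14:50-14:55, 15:00-15:20, 18:30-19:40.
Idris ∩ Viktor ∩ Dmitri: 09:55-11:35, 14:50-14:55, 15:00-15:10, 18:30-19:40.
Idris ∩ Viktor ∩ Dmitri ∩ Wendy: 09:55-10:20, 14:50-14:55, 15:00-15:10, 19:15-19:40.
Summing the common windows: 25 + 5 + 10 + 25 = 65 minutes.

65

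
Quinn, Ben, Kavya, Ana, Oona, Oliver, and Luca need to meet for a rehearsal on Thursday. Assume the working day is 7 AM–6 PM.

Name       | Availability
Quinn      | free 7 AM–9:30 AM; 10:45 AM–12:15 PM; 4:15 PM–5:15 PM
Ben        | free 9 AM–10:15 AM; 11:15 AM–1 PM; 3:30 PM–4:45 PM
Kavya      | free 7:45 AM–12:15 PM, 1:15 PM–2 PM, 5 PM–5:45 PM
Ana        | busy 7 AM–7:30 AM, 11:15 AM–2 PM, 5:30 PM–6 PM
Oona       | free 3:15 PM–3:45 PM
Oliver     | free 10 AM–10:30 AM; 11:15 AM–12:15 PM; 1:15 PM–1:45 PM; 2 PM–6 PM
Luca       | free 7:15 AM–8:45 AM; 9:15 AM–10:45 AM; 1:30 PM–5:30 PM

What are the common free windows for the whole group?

Quinn free: 07:00-09:30, 10:45-12:15, 16:15-17:15.
Ben free: 09:00-10:15, 11:15-13:00, 15:30-16:45.
Kavya free: 07:45-12:15, 13:15-14:00, 17:00-17:45.
Ana free: 07:30-11:15, 14:00-17:30 (invert busy blocks within the working day).
Oona free: 15:15-15:45.
Oliver free: 10:00-10:30, 11:15-12:15, 13:15-13:45, 14:00-18:00.
Luca free: 07:15-08:45, 09:15-10:45, 13:30-17:30.
Quinn ∩ Ben: 09:00-09:30, 11:15-12:15, 16:15-16:45.
Quinn ∩ Ben ∩ Kavya: 09:00-09:30, 11:15-12:15.
Quinn ∩ Ben ∩ Kavya ∩ Ana: 09:00-09:30.
Quinn ∩ Ben ∩ Kavya ∩ Ana ∩ Oona: ∅.
Quinn ∩ Ben ∩ Kavya ∩ Ana ∩ Oona ∩ Oliver: ∅.
Quinn ∩ Ben ∩ Kavya ∩ Ana ∩ Oona ∩ Oliver ∩ Luca: ∅.
There is no time when everyone is free.

none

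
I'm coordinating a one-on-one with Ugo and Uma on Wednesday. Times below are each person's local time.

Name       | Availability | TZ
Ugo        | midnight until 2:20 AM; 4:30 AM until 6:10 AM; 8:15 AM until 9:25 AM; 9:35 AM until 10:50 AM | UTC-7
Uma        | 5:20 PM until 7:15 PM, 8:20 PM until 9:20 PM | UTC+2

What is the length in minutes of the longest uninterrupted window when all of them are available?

Ugo in UTC: 07:00-09:20, 11:30-13:10, 15:15-16:25, 16:35-17:50 (add 7h to convert from UTC-7).
Uma in UTC: 15:20-17:15, 18:20-19:20 (subtract 2h to convert from UTC+2).
Ugo ∩ Uma: 15:20-16:25, 16:35-17:15.
So the common availability across everyone is 15:20-16:25, 16:35-17:15.
The longest is 15:20-16:25 at 65 minutes.

65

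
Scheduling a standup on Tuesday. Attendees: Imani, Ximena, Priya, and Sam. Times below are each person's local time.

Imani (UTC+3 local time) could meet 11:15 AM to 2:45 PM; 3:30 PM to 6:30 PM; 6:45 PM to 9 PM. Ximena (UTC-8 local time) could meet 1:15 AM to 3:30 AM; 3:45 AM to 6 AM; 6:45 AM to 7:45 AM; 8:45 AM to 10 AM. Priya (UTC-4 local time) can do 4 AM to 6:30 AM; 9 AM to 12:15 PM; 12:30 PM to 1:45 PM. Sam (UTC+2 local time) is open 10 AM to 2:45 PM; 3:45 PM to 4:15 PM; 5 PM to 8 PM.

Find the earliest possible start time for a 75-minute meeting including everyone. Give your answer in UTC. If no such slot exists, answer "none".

Imani in UTC: 08:15-11:45, 12:30-15:30, 15:45-18:00 (subtract 3h to convert from UTC+3).
Ximena in UTC: 09:15-11:30, 11:45-14:00, 14:45-15:45, 16:45-18:00 (add 8h to convert from UTC-8).
Priya in UTC: 08:00-10:30, 13:00-16:15, 16:30-17:45 (add 4h to convert from UTC-4).
Sam in UTC: 08:00-12:45, 13:45-14:15, 15:00-18:00 (subtract 2h to convert from UTC+2).
Imani ∩ Ximena: 09:15-11:30, 12:30-14:00, 14:45-15:30, 16:45-18:00.
Imani ∩ Ximena ∩ Priya: 09:15-10:30, 13:00-14:00, 14:45-15:30, 16:45-17:45.
Imani ∩ Ximena ∩ Priya ∩ Sam: 09:15-10:30, 13:45-14:00, 15:00-15:30, 16:45-17:45.
Those are the intersection windows.
The first common window of at least 75 minutes is 09:15-10:30, so the earliest start is 09:15.

09:15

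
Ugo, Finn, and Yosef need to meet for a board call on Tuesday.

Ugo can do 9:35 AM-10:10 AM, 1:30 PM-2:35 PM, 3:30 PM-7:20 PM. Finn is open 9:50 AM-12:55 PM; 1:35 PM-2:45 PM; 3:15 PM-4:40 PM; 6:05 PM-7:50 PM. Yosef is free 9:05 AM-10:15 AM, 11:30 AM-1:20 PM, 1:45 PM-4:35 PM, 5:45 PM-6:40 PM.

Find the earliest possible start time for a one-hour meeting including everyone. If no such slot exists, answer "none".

Ugo ∩ Finn: 09:50-10:10, 13:35-14:35, 15:30-16:40, 18:05-19:20.
Ugo ∩ Finn ∩ Yosef: 09:50-10:10, 13:45-14:35, 15:30-16:35, 18:05-18:40.
Those are the intersection windows.
The first common window of at least 60 minutes is 15:30-16:35, so the earliest start is 15:30.

15:30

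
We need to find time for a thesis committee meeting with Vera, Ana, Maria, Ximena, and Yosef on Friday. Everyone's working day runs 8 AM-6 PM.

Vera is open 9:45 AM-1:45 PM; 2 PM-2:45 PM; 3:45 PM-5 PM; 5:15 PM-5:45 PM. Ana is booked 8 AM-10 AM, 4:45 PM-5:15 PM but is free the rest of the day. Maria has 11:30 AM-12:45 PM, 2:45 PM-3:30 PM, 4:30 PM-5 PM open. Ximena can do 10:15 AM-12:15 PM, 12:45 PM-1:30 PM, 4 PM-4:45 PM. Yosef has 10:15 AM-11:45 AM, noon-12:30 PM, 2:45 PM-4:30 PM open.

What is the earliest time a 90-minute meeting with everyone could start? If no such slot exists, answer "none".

Vera free: 09:45-13:45, 14:00-14:45, 15:45-17:00, 17:15-17:45.
Ana free: 10:00-16:45, 17:15-18:00 (invert busy blocks within the working day).
Maria free: 11:30-12:45, 14:45-15:30, 16:30-17:00.
Ximena free: 10:15-12:15, 12:45-13:30, 16:00-16:45.
Yosef free: 10:15-11:45, 12:00-12:30, 14:45-16:30.
Vera ∩ Ana: 10:00-13:45, 14:00-14:45, 15:45-16:45, 17:15-17:45.
Vera ∩ Ana ∩ Maria: 11:30-12:45, 16:30-16:45.
Vera ∩ Ana ∩ Maria ∩ Ximena: 11:30-12:15, 16:30-16:45.
Vera ∩ Ana ∩ Maria ∩ Ximena ∩ Yosef: 11:30-11:45, 12:00-12:15.
No common window is at least 90 minutes long.

none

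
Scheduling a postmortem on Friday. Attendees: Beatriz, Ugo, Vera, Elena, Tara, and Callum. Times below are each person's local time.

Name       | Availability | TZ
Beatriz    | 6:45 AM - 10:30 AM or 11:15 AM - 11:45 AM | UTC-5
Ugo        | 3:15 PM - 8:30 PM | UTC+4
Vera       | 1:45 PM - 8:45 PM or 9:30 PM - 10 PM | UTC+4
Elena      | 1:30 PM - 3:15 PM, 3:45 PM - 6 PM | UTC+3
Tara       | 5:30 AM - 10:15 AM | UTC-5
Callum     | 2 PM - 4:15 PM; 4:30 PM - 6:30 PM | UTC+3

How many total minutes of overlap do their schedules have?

150

Beatriz in UTC: 11:45-15:30, 16:15-16:45 (add 5h to convert from UTC-5).
Ugo in UTC: 11:15-16:30 (subtract 4h to convert from UTC+4).
Vera in UTC: 09:45-16:45, 17:30-18:00 (subtract 4h to convert from UTC+4).
Elena in UTC: 10:30-12:15, 12:45-15:00 (subtract 3h to convert from UTC+3).
Tara in UTC: 10:30-15:15 (add 5h to convert from UTC-5).
Callum in UTC: 11:00-13:15, 13:30-15:30 (subtract 3h to convert from UTC+3).
Beatriz ∩ Ugo: 11:45-15:30, 16:15-16:30.
Beatriz ∩ Ugo ∩ Vera: 11:45-15:30, 16:15-16:30.
Beatriz ∩ Ugo ∩ Vera ∩ Elena: 11:45-12:15, 12:45-15:00.
Beatriz ∩ Ugo ∩ Vera ∩ Elena ∩ Tara: 11:45-12:15, 12:45-15:00.
Beatriz ∩ Ugo ∩ Vera ∩ Elena ∩ Tara ∩ Callum: 11:45-12:15, 12:45-13:15, 13:30-15:00.
So the common availability across everyone is 11:45-12:15, 12:45-13:15, 13:30-15:00.
Summing the common windows: 30 + 30 + 90 = 150 minutes.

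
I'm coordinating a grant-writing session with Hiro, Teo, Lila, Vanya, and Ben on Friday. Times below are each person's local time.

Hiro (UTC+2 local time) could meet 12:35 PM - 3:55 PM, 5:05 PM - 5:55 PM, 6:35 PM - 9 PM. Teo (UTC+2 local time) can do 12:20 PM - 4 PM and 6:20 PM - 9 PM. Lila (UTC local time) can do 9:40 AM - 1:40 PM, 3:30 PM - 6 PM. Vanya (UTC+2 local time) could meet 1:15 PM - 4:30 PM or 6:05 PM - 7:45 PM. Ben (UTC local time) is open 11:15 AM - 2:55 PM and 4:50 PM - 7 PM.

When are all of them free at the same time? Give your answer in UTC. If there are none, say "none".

Hiro in UTC: 10:35-13:55, 15:05-15:55, 16:35-19:00 (subtract 2h to convert from UTC+2).
Teo in UTC: 10:20-14:00, 16:20-19:00 (subtract 2h to convert from UTC+2).
Lila in UTC: 09:40-13:40, 15:30-18:00.
Vanya in UTC: 11:15-14:30, 16:05-17:45 (subtract 2h to convert from UTC+2).
Ben in UTC: 11:15-14:55, 16:50-19:00.
Hiro ∩ Teo: 10:35-13:55, 16:35-19:00.
Hiro ∩ Teo ∩ Lila: 10:35-13:40, 16:35-18:00.
Hiro ∩ Teo ∩ Lila ∩ Vanya: 11:15-13:40, 16:35-17:45.
Hiro ∩ Teo ∩ Lila ∩ Vanya ∩ Ben: 11:15-13:40, 16:50-17:45.

11:15-13:40, 16:50-17:45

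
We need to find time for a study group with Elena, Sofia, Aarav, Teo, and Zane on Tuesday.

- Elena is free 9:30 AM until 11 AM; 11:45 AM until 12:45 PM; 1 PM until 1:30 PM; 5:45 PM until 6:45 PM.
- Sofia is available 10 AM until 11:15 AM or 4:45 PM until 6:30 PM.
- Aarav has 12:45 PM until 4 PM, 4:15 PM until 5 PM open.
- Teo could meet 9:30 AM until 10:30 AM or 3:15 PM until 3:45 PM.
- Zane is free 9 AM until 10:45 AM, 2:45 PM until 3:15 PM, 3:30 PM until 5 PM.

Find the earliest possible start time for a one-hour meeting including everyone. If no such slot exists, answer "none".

none

Elena ∩ Sofia: 10:00-11:00, 17:45-18:30.
Elena ∩ Sofia ∩ Aarav: ∅.
Elena ∩ Sofia ∩ Aarav ∩ Teo: ∅.
Elena ∩ Sofia ∩ Aarav ∩ Teo ∩ Zane: ∅.
There is no time when everyone is free.
No common window is at least 60 minutes long.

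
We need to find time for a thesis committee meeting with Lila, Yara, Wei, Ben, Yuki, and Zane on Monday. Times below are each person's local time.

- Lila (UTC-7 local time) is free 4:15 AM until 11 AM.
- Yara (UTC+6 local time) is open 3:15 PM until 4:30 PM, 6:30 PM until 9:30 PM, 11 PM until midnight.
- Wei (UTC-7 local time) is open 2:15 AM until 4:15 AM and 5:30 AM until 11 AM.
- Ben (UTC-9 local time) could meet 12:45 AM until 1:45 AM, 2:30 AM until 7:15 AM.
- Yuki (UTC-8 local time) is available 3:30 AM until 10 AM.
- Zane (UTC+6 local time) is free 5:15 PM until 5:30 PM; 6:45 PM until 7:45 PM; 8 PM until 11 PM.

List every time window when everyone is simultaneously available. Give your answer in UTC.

12:45-13:45, 14:00-15:30

Lila in UTC: 11:15-18:00 (add 7h to convert from UTC-7).
Yara in UTC: 09:15-10:30, 12:30-15:30, 17:00-18:00 (subtract 6h to convert from UTC+6).
Wei in UTC: 09:15-11:15, 12:30-18:00 (add 7h to convert from UTC-7).
Ben in UTC: 09:45-10:45, 11:30-16:15 (add 9h to convert from UTC-9).
Yuki in UTC: 11:30-18:00 (add 8h to convert from UTC-8).
Zane in UTC: 11:15-11:30, 12:45-13:45, 14:00-17:00 (subtract 6h to convert from UTC+6).
Lila ∩ Yara: 12:30-15:30, 17:00-18:00.
Lila ∩ Yara ∩ Wei: 12:30-15:30, 17:00-18:00.
Lila ∩ Yara ∩ Wei ∩ Ben: 12:30-15:30.
Lila ∩ Yara ∩ Wei ∩ Ben ∩ Yuki: 12:30-15:30.
Lila ∩ Yara ∩ Wei ∩ Ben ∩ Yuki ∩ Zane: 12:45-13:45, 14:00-15:30.
Those are the intersection windows.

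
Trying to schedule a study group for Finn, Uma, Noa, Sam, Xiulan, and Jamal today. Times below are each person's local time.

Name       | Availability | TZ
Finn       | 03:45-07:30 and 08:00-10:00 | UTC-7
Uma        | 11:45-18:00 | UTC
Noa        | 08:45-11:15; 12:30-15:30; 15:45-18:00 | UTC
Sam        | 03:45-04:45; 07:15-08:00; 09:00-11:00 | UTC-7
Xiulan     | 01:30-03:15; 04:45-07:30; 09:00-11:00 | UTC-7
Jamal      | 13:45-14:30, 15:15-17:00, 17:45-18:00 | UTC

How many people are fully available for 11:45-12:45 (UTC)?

3

Finn in UTC: 10:45-14:30, 15:00-17:00 (add 7h to convert from UTC-7).
Uma in UTC: 11:45-18:00.
Noa in UTC: 08:45-11:15, 12:30-15:30, 15:45-18:00.
Sam in UTC: 10:45-11:45, 14:15-15:00, 16:00-18:00 (add 7h to convert from UTC-7).
Xiulan in UTC: 08:30-10:15, 11:45-14:30, 16:00-18:00 (add 7h to convert from UTC-7).
Jamal in UTC: 13:45-14:30, 15:15-17:00, 17:45-18:00.
Finn, Uma, and Xiulan can make the full 11:45-12:45 slot — that's 3.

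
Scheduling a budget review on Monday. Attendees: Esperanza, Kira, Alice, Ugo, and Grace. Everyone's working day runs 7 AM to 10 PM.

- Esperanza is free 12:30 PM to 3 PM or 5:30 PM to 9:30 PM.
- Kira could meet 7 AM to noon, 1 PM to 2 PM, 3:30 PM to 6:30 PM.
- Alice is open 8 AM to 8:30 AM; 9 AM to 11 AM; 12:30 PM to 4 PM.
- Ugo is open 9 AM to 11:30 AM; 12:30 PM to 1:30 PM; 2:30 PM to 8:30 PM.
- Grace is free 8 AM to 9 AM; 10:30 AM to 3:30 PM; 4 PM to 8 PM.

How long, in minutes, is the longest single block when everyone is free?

30

Esperanza ∩ Kira: 13:00-14:00, 17:30-18:30.
Esperanza ∩ Kira ∩ Alice: 13:00-14:00.
Esperanza ∩ Kira ∩ Alice ∩ Ugo: 13:00-13:30.
Esperanza ∩ Kira ∩ Alice ∩ Ugo ∩ Grace: 13:00-13:30.
The longest is 13:00-13:30 at 30 minutes.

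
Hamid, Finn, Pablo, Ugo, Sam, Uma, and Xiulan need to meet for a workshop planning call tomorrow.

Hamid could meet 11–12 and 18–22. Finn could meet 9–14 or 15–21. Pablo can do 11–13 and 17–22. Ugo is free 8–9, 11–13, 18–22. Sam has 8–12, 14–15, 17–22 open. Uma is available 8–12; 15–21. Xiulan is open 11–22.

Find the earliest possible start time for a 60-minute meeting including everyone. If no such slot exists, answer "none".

11:00

Hamid ∩ Finn: 11:00-12:00, 18:00-21:00.
Hamid ∩ Finn ∩ Pablo: 11:00-12:00, 18:00-21:00.
Hamid ∩ Finn ∩ Pablo ∩ Ugo: 11:00-12:00, 18:00-21:00.
Hamid ∩ Finn ∩ Pablo ∩ Ugo ∩ Sam: 11:00-12:00, 18:00-21:00.
Hamid ∩ Finn ∩ Pablo ∩ Ugo ∩ Sam ∩ Uma: 11:00-12:00, 18:00-21:00.
Hamid ∩ Finn ∩ Pablo ∩ Ugo ∩ Sam ∩ Uma ∩ Xiulan: 11:00-12:00, 18:00-21:00.
The first common window of at least 60 minutes is 11:00-12:00, so the earliest start is 11:00.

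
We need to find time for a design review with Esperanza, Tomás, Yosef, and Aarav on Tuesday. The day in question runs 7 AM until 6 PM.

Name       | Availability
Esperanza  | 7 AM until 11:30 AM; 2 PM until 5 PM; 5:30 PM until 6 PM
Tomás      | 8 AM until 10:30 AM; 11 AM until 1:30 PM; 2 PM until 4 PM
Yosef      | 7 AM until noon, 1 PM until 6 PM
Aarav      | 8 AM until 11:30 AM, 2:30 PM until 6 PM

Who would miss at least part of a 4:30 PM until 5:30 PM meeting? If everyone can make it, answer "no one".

Esperanza, Tomás

Esperanza: not fully free for 16:30-17:30. Tomás: not fully free for 16:30-17:30. Yosef: free for 16:30-17:30. Aarav: free for 16:30-17:30.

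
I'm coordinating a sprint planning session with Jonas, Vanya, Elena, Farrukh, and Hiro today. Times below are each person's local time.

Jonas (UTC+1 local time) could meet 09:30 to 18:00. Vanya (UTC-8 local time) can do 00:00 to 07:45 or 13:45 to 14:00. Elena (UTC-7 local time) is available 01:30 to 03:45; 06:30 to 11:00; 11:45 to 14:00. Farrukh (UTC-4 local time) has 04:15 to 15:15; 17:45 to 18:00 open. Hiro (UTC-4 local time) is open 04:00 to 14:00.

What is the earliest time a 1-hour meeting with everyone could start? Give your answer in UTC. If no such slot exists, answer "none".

08:30

Jonas in UTC: 08:30-17:00 (subtract 1h to convert from UTC+1).
Vanya in UTC: 08:00-15:45, 21:45-22:00 (add 8h to convert from UTC-8).
Elena in UTC: 08:30-10:45, 13:30-18:00, 18:45-21:00 (add 7h to convert from UTC-7).
Farrukh in UTC: 08:15-19:15, 21:45-22:00 (add 4h to convert from UTC-4).
Hiro in UTC: 08:00-18:00 (add 4h to convert from UTC-4).
Jonas ∩ Vanya: 08:30-15:45.
Jonas ∩ Vanya ∩ Elena: 08:30-10:45, 13:30-15:45.
Jonas ∩ Vanya ∩ Elena ∩ Farrukh: 08:30-10:45, 13:30-15:45.
Jonas ∩ Vanya ∩ Elena ∩ Farrukh ∩ Hiro: 08:30-10:45, 13:30-15:45.
The first common window of at least 60 minutes is 08:30-10:45, so the earliest start is 08:30.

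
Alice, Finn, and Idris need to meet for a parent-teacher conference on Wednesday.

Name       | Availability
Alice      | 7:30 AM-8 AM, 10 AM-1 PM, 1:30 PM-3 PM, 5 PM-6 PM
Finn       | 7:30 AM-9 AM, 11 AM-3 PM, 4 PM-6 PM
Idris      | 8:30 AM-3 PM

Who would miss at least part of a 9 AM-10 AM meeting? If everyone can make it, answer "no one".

Alice, Finn

Alice: not fully free for 09:00-10:00. Finn: not fully free for 09:00-10:00. Idris: free for 09:00-10:00.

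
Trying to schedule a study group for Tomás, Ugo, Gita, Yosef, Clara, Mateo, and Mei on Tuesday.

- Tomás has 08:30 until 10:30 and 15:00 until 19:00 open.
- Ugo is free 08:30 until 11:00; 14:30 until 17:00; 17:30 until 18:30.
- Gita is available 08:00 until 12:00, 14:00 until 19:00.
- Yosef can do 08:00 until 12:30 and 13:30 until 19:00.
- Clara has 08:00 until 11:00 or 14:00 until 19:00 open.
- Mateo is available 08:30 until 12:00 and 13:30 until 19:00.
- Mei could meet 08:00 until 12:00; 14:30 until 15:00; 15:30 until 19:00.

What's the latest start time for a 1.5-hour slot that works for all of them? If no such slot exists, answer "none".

Tomás ∩ Ugo: 08:30-10:30, 15:00-17:00, 17:30-18:30.
Tomás ∩ Ugo ∩ Gita: 08:30-10:30, 15:00-17:00, 17:30-18:30.
Tomás ∩ Ugo ∩ Gita ∩ Yosef: 08:30-10:30, 15:00-17:00, 17:30-18:30.
Tomás ∩ Ugo ∩ Gita ∩ Yosef ∩ Clara: 08:30-10:30, 15:00-17:00, 17:30-18:30.
Tomás ∩ Ugo ∩ Gita ∩ Yosef ∩ Clara ∩ Mateo: 08:30-10:30, 15:00-17:00, 17:30-18:30.
Tomás ∩ Ugo ∩ Gita ∩ Yosef ∩ Clara ∩ Mateo ∩ Mei: 08:30-10:30, 15:30-17:00, 17:30-18:30.
The last common window of at least 90 minutes is 15:30-17:00; a 90-minute meeting can start as late as 15:30 and still end by 17:00.

15:30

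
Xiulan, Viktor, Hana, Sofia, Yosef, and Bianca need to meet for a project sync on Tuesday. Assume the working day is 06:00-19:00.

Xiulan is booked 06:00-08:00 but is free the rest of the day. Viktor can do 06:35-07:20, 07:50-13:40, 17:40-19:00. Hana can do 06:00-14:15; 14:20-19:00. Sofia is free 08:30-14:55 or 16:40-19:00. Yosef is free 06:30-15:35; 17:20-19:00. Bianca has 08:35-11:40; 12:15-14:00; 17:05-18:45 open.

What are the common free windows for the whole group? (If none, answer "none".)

Xiulan free: 08:00-19:00 (invert busy blocks within the working day).
Viktor free: 06:35-07:20, 07:50-13:40, 17:40-19:00.
Hana free: 06:00-14:15, 14:20-19:00.
Sofia free: 08:30-14:55, 16:40-19:00.
Yosef free: 06:30-15:35, 17:20-19:00.
Bianca free: 08:35-11:40, 12:15-14:00, 17:05-18:45.
Xiulan ∩ Viktor: 08:00-13:40, 17:40-19:00.
Xiulan ∩ Viktor ∩ Hana: 08:00-13:40, 17:40-19:00.
Xiulan ∩ Viktor ∩ Hana ∩ Sofia: 08:30-13:40, 17:40-19:00.
Xiulan ∩ Viktor ∩ Hana ∩ Sofia ∩ Yosef: 08:30-13:40, 17:40-19:00.
Xiulan ∩ Viktor ∩ Hana ∩ Sofia ∩ Yosef ∩ Bianca: 08:35-11:40, 12:15-13:40, 17:40-18:45.

08:35-11:40, 12:15-13:40, 17:40-18:45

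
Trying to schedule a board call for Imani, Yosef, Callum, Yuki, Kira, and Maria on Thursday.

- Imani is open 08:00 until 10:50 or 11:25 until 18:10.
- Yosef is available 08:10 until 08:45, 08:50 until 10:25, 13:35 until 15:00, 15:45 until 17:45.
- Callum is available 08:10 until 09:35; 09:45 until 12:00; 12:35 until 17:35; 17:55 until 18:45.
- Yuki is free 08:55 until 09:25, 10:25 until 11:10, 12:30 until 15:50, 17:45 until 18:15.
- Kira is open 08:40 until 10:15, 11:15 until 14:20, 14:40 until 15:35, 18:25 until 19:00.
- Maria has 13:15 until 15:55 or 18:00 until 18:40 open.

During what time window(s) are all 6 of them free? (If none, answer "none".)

Imani ∩ Yosef: 08:10-08:45, 08:50-10:25, 13:35-15:00, 15:45-17:45.
Imani ∩ Yosef ∩ Callum: 08:10-08:45, 08:50-09:35, 09:45-10:25, 13:35-15:00, 15:45-17:35.
Imani ∩ Yosef ∩ Callum ∩ Yuki: 08:55-09:25, 13:35-15:00, 15:45-15:50.
Imani ∩ Yosef ∩ Callum ∩ Yuki ∩ Kira: 08:55-09:25, 13:35-14:20, 14:40-15:00.
Imani ∩ Yosef ∩ Callum ∩ Yuki ∩ Kira ∩ Maria: 13:35-14:20, 14:40-15:00.
Those are the intersection windows.

13:35-14:20, 14:40-15:00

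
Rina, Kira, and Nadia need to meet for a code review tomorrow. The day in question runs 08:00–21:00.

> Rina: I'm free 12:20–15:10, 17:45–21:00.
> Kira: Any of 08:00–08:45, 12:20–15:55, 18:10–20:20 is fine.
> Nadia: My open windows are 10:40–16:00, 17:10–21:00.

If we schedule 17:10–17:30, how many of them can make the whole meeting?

Nadia can make the full 17:10-17:30 slot — that's 1.

1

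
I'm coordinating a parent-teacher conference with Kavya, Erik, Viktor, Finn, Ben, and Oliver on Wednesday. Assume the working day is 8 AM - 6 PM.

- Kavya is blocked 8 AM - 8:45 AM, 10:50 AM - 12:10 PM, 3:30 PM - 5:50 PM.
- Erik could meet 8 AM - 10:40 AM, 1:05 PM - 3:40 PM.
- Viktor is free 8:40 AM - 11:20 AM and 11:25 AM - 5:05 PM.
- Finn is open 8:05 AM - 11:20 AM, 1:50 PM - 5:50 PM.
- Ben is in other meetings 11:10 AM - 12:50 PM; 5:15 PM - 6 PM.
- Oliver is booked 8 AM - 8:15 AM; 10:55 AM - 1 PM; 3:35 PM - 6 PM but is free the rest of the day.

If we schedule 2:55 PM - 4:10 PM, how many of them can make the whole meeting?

Kavya free: 08:45-10:50, 12:10-15:30, 17:50-18:00 (invert busy blocks within the working day).
Erik free: 08:00-10:40, 13:05-15:40.
Viktor free: 08:40-11:20, 11:25-17:05.
Finn free: 08:05-11:20, 13:50-17:50.
Ben free: 08:00-11:10, 12:50-17:15 (invert busy blocks within the working day).
Oliver free: 08:15-10:55, 13:00-15:35 (invert busy blocks within the working day).
Viktor, Finn, and Ben can make the full 14:55-16:10 slot — that's 3.

3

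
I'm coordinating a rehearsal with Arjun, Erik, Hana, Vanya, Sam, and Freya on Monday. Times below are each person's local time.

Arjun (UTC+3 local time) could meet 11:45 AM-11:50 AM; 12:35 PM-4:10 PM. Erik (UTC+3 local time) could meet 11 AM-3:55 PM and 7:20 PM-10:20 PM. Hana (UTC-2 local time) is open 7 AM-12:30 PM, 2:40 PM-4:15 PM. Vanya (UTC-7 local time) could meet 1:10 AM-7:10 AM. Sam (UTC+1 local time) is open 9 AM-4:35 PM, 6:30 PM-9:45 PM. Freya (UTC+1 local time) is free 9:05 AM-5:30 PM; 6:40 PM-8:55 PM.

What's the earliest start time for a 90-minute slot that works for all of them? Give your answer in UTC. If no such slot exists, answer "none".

09:35

Arjun in UTC: 08:45-08:50, 09:35-13:10 (subtract 3h to convert from UTC+3).
Erik in UTC: 08:00-12:55, 16:20-19:20 (subtract 3h to convert from UTC+3).
Hana in UTC: 09:00-14:30, 16:40-18:15 (add 2h to convert from UTC-2).
Vanya in UTC: 08:10-14:10 (add 7h to convert from UTC-7).
Sam in UTC: 08:00-15:35, 17:30-20:45 (subtract 1h to convert from UTC+1).
Freya in UTC: 08:05-16:30, 17:40-19:55 (subtract 1h to convert from UTC+1).
Arjun ∩ Erik: 08:45-08:50, 09:35-12:55.
Arjun ∩ Erik ∩ Hana: 09:35-12:55.
Arjun ∩ Erik ∩ Hana ∩ Vanya: 09:35-12:55.
Arjun ∩ Erik ∩ Hana ∩ Vanya ∩ Sam: 09:35-12:55.
Arjun ∩ Erik ∩ Hana ∩ Vanya ∩ Sam ∩ Freya: 09:35-12:55.
The first common window of at least 90 minutes is 09:35-12:55, so the earliest start is 09:35.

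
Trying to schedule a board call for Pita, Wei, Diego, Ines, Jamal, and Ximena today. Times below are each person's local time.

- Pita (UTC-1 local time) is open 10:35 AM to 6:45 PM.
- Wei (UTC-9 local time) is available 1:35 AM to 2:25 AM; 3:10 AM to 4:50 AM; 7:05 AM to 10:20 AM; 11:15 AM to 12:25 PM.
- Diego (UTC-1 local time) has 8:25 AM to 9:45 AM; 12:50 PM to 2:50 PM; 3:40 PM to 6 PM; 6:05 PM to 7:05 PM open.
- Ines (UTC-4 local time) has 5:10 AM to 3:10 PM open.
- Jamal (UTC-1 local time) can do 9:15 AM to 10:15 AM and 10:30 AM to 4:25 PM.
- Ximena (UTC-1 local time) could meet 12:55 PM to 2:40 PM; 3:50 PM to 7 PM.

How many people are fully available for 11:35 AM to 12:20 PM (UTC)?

3

Pita in UTC: 11:35-19:45 (add 1h to convert from UTC-1).
Wei in UTC: 10:35-11:25, 12:10-13:50, 16:05-19:20, 20:15-21:25 (add 9h to convert from UTC-9).
Diego in UTC: 09:25-10:45, 13:50-15:50, 16:40-19:00, 19:05-20:05 (add 1h to convert from UTC-1).
Ines in UTC: 09:10-19:10 (add 4h to convert from UTC-4).
Jamal in UTC: 10:15-11:15, 11:30-17:25 (add 1h to convert from UTC-1).
Ximena in UTC: 13:55-15:40, 16:50-20:00 (add 1h to convert from UTC-1).
Pita, Ines, and Jamal can make the full 11:35-12:20 slot — that's 3.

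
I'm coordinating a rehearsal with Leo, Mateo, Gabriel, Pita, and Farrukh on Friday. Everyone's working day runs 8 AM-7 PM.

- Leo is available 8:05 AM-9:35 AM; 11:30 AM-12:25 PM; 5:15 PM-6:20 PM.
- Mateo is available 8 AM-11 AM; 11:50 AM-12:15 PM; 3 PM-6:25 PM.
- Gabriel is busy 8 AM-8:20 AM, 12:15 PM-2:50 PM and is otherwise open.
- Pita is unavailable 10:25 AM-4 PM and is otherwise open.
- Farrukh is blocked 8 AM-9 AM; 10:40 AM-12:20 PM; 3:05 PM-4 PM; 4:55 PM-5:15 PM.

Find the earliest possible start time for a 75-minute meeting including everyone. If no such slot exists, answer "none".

Leo free: 08:05-09:35, 11:30-12:25, 17:15-18:20.
Mateo free: 08:00-11:00, 11:50-12:15, 15:00-18:25.
Gabriel free: 08:20-12:15, 14:50-19:00 (invert busy blocks within the working day).
Pita free: 08:00-10:25, 16:00-19:00 (invert busy blocks within the working day).
Farrukh free: 09:00-10:40, 12:20-15:05, 16:00-16:55, 17:15-19:00 (invert busy blocks within the working day).
Leo ∩ Mateo: 08:05-09:35, 11:50-12:15, 17:15-18:20.
Leo ∩ Mateo ∩ Gabriel: 08:20-09:35, 11:50-12:15, 17:15-18:20.
Leo ∩ Mateo ∩ Gabriel ∩ Pita: 08:20-09:35, 17:15-18:20.
Leo ∩ Mateo ∩ Gabriel ∩ Pita ∩ Farrukh: 09:00-09:35, 17:15-18:20.
Those are the intersection windows.
No common window is at least 75 minutes long.

none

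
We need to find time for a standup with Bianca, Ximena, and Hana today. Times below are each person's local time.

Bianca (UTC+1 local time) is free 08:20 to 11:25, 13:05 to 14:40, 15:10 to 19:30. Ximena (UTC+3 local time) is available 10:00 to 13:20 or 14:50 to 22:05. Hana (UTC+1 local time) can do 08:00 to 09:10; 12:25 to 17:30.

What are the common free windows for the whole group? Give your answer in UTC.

07:20-08:10, 12:05-13:40, 14:10-16:30

Bianca in UTC: 07:20-10:25, 12:05-13:40, 14:10-18:30 (subtract 1h to convert from UTC+1).
Ximena in UTC: 07:00-10:20, 11:50-19:05 (subtract 3h to convert from UTC+3).
Hana in UTC: 07:00-08:10, 11:25-16:30 (subtract 1h to convert from UTC+1).
Bianca ∩ Ximena: 07:20-10:20, 12:05-13:40, 14:10-18:30.
Bianca ∩ Ximena ∩ Hana: 07:20-08:10, 12:05-13:40, 14:10-16:30.
Those are the intersection windows.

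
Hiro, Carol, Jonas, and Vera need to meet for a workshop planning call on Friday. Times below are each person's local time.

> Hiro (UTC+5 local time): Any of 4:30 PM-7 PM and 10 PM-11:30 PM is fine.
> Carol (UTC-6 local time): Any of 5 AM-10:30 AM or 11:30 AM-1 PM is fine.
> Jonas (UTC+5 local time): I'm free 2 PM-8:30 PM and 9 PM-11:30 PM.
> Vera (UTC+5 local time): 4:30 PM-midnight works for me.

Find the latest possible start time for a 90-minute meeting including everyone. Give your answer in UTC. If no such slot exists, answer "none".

Hiro in UTC: 11:30-14:00, 17:00-18:30 (subtract 5h to convert from UTC+5).
Carol in UTC: 11:00-16:30, 17:30-19:00 (add 6h to convert from UTC-6).
Jonas in UTC: 09:00-15:30, 16:00-18:30 (subtract 5h to convert from UTC+5).
Vera in UTC: 11:30-19:00 (subtract 5h to convert from UTC+5).
Hiro ∩ Carol: 11:30-14:00, 17:30-18:30.
Hiro ∩ Carol ∩ Jonas: 11:30-14:00, 17:30-18:30.
Hiro ∩ Carol ∩ Jonas ∩ Vera: 11:30-14:00, 17:30-18:30.
Those are the intersection windows.
The last common window of at least 90 minutes is 11:30-14:00; a 90-minute meeting can start as late as 12:30 and still end by 14:00.

12:30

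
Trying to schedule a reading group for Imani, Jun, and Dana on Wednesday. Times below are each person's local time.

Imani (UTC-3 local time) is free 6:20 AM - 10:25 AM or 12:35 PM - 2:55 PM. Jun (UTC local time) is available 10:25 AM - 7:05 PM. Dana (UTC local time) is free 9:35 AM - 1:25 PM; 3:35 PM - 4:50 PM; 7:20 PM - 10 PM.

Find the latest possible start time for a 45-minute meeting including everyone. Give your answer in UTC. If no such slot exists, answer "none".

16:05

Imani in UTC: 09:20-13:25, 15:35-17:55 (add 3h to convert from UTC-3).
Jun in UTC: 10:25-19:05.
Dana in UTC: 09:35-13:25, 15:35-16:50, 19:20-22:00.
Imani ∩ Jun: 10:25-13:25, 15:35-17:55.
Imani ∩ Jun ∩ Dana: 10:25-13:25, 15:35-16:50.
Those are the intersection windows.
The last common window of at least 45 minutes is 15:35-16:50; a 45-minute meeting can start as late as 16:05 and still end by 16:50.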